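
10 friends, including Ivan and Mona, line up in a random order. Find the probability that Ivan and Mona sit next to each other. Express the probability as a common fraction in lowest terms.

There are 10! = 3628800 arrangements.
Treat Ivan and Mona as a block: 9! arrangements of the blocks × 2 orders within the block = 2·362880 = 725760.
Probability = 725760/3628800 = 1/5.

1/5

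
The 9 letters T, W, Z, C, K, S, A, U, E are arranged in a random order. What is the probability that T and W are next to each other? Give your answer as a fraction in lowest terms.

There are 9! = 362880 arrangements.
Treat T and W as a block: 8! arrangements of the blocks × 2 orders within the block = 2·40320 = 80640.
Probability = 80640/362880 = 2/9.

2/9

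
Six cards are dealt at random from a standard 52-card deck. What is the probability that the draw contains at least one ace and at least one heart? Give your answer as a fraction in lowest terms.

6772177/20358520

There are C(52,6) = 20358520 possible draws.
By inclusion-exclusion on the complements, draws missing all aces or all hearts: C(48,6) + C(39,6) − C(36,6) = 12271512 + 3262623 − 1947792 = 13586343.
So draws with at least one of each: 20358520 − 13586343 = 6772177, probability 6772177/20358520.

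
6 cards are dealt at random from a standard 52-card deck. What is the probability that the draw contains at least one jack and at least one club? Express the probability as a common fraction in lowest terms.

6772177/20358520

There are C(52,6) = 20358520 possible draws.
By inclusion-exclusion on the complements, draws missing all jacks or all clubs: C(48,6) + C(39,6) − C(36,6) = 12271512 + 3262623 − 1947792 = 13586343.
So draws with at least one of each: 20358520 − 13586343 = 6772177, probability 6772177/20358520.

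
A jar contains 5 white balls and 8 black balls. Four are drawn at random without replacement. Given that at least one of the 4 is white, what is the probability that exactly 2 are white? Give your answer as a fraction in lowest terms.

Work in counts. Selections with at least one white: C(13,4) − C(8,4) = 715 − 70 = 645.
Of those, selections where exactly 2 are white: C(5,2)·C(8,2) = 10·28 = 280.
Conditional probability = 280/645 = 56/129.

56/129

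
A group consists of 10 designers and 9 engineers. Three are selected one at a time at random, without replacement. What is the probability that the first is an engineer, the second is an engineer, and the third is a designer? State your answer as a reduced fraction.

Multiply the conditional probabilities at each draw: 9/19 · 8/18 · 10/17 = 720/5814 = 40/323.

40/323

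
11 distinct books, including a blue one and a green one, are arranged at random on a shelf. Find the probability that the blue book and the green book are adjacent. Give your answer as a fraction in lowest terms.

2/11

There are 11! = 39916800 arrangements.
Treat the blue book and the green book as a block: 10! arrangements of the blocks × 2 orders within the block = 2·3628800 = 7257600.
Probability = 7257600/39916800 = 2/11.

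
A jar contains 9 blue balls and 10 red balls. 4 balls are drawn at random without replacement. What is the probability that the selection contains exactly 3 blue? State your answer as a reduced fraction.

70/323

The sample space is all 4-subsets of the 19: C(19,4) = 3876.
Selections with exactly 3 blue: choose 3 of the 9 blue and 1 of the 10 red, C(9,3)·C(10,1) = 84·10 = 840.
Probability = 840/3876 = 70/323.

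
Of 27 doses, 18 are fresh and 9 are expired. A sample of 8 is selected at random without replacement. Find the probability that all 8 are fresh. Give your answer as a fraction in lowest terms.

There are C(27,8) = 2220075 possible selections.
Selections with all fresh: C(18,8) = 43758.
Probability = 43758/2220075 = 34/1725.

34/1725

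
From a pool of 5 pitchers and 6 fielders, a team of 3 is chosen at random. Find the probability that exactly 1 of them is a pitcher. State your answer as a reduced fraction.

Total number of selections: C(11,3) = 165.
Selections with exactly 1 pitcher: choose 1 of the 5 pitchers and 2 of the 6 fielders, C(5,1)·C(6,2) = 5·15 = 75.
Probability = 75/165 = 5/11.

5/11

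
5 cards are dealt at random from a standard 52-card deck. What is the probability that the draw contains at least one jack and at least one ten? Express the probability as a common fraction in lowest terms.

6509/64974

There are C(52,5) = 2598960 possible draws.
By inclusion-exclusion on the complements, draws missing all jacks or all tens: C(48,5) + C(48,5) − C(44,5) = 1712304 + 1712304 − 1086008 = 2338600.
So draws with at least one of each: 2598960 − 2338600 = 260360, probability 260360/2598960 = 6509/64974.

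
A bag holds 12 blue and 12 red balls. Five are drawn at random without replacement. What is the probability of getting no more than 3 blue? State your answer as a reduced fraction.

271/322

Total selections: C(24,5) = 42504.
Count the complement (more than 3 blue): C(12,4)·C(12,1) + C(12,5)·C(12,0) = 5940 + 792 = 6732.
Probability = 1 − 6732/42504 = 35772/42504 = 271/322.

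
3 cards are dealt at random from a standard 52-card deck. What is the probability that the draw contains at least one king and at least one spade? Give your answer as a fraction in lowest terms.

There are C(52,3) = 22100 possible draws.
By inclusion-exclusion on the complements, draws missing all kings or all spades: C(48,3) + C(39,3) − C(36,3) = 17296 + 9139 − 7140 = 19295.
So draws with at least one of each: 22100 − 19295 = 2805, probability 2805/22100 = 33/260.

33/260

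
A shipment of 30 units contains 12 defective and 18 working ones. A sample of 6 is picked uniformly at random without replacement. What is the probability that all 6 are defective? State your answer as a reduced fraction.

44/28275

There are C(30,6) = 593775 possible selections.
Selections with all defective: C(12,6) = 924.
Probability = 924/593775 = 44/28275.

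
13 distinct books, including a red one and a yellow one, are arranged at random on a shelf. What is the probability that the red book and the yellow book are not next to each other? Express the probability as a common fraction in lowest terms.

There are 13! = 6227020800 arrangements.
Arrangements with the red book and the yellow book adjacent: 2·12! = 958003200.
So not adjacent: 6227020800 − 958003200 = 5269017600, probability 5269017600/6227020800 = 11/13.

11/13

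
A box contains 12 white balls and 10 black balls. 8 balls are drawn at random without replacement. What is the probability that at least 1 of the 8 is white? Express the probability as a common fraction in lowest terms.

7105/7106

Total selections: C(22,8) = 319770.
The complement is all 8 are black: C(10,8) = 45.
Probability = 1 − 45/319770 = 319725/319770 = 7105/7106.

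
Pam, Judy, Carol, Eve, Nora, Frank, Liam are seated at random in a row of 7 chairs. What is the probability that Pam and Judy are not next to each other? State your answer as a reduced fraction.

There are 7! = 5040 arrangements.
Arrangements with Pam and Judy adjacent: 2·6! = 1440.
So not adjacent: 5040 − 1440 = 3600, probability 3600/5040 = 5/7.

5/7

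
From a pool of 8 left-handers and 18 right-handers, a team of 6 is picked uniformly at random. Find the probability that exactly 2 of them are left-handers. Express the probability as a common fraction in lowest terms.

1224/3289

The sample space is all 6-subsets of the 26: C(26,6) = 230230.
Selections with exactly 2 left-handers: choose 2 of the 8 left-handers and 4 of the 18 right-handers, C(8,2)·C(18,4) = 28·3060 = 85680.
Probability = 85680/230230 = 1224/3289.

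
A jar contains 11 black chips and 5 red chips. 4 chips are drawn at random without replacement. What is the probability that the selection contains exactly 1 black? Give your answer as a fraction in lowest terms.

Total number of selections: C(16,4) = 1820.
Selections with exactly 1 black: choose 1 of the 11 black and 3 of the 5 red, C(11,1)·C(5,3) = 11·10 = 110.
Probability = 110/1820 = 11/182.

11/182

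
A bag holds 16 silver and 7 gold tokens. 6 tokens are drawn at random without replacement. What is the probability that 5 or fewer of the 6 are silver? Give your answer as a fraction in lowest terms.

There are C(23,6) = 100947 ways to choose the 6.
Favorable selections (5 or fewer silver): C(16,0)·C(7,6) + C(16,1)·C(7,5) + C(16,2)·C(7,4) + C(16,3)·C(7,3) + C(16,4)·C(7,2) + C(16,5)·C(7,1) = 7 + 336 + 4200 + 19600 + 38220 + 30576 = 92939.
Probability = 92939/100947 = 1207/1311.

1207/1311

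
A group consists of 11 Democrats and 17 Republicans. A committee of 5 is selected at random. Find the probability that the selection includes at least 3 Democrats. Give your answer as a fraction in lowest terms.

There are C(28,5) = 98280 ways to choose the 5.
Favorable selections (at least 3 Democrats): C(11,3)·C(17,2) + C(11,4)·C(17,1) + C(11,5)·C(17,0) = 22440 + 5610 + 462 = 28512.
Probability = 28512/98280 = 132/455.

132/455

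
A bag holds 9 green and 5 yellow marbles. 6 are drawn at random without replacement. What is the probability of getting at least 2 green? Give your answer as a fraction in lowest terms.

There are C(14,6) = 3003 ways to choose the 6.
The complement is exactly 1 green: C(9,1)·C(5,5) = 9.
Probability = 1 − 9/3003 = 2994/3003 = 998/1001.

998/1001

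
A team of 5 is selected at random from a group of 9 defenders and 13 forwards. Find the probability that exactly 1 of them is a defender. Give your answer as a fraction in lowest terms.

65/266

The sample space is all 5-subsets of the 22: C(22,5) = 26334.
Selections with exactly 1 defender: choose 1 of the 9 defenders and 4 of the 13 forwards, C(9,1)·C(13,4) = 9·715 = 6435.
Probability = 6435/26334 = 65/266.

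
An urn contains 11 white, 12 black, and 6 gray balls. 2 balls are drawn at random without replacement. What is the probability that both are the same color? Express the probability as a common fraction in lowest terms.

There are C(29,2) = 406 ways to draw 2 balls.
All same color: C(11,2) + C(12,2) + C(6,2) = 55 + 66 + 15 = 136.
Probability = 136/406 = 68/203.

68/203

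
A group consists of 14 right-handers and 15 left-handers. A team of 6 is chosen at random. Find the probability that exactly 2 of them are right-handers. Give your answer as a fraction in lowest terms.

There are C(29,6) = 475020 ways to choose 6 from 29.
Selections with exactly 2 right-handers: choose 2 of the 14 right-handers and 4 of the 15 left-handers, C(14,2)·C(15,4) = 91·1365 = 124215.
Probability = 124215/475020 = 91/348.

91/348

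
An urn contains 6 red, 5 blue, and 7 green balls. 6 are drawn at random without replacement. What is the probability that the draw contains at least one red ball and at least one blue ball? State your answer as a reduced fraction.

15931/18564

There are C(18,6) = 18564 possible draws.
By inclusion-exclusion on the complements, draws missing all red or all blue: C(12,6) + C(13,6) − C(7,6) = 924 + 1716 − 7 = 2633.
So draws with at least one of each: 18564 − 2633 = 15931, probability 15931/18564.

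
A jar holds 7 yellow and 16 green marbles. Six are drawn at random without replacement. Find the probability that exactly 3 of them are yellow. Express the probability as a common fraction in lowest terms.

The sample space is all 6-subsets of the 23: C(23,6) = 100947.
Selections with exactly 3 yellow: choose 3 of the 7 yellow and 3 of the 16 green, C(7,3)·C(16,3) = 35·560 = 19600.
Probability = 19600/100947 = 2800/14421.

2800/14421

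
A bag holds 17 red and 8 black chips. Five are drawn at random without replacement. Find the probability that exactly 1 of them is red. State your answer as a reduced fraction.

Total number of selections: C(25,5) = 53130.
Selections with exactly 1 red: choose 1 of the 17 red and 4 of the 8 black, C(17,1)·C(8,4) = 17·70 = 1190.
Probability = 1190/53130 = 17/759.

17/759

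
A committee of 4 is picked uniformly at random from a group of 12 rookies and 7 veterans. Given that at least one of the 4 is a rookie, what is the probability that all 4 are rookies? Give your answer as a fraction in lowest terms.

495/3841

Work in counts. Selections with at least one rookie: C(19,4) − C(7,4) = 3876 − 35 = 3841.
Of those, selections where all 4 are rookies: C(12,4) = 495.
Conditional probability = 495/3841.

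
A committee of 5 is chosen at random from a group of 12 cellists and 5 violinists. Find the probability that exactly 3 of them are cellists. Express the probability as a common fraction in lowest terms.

Total number of selections: C(17,5) = 6188.
Selections with exactly 3 cellists: choose 3 of the 12 cellists and 2 of the 5 violinists, C(12,3)·C(5,2) = 220·10 = 2200.
Probability = 2200/6188 = 550/1547.

550/1547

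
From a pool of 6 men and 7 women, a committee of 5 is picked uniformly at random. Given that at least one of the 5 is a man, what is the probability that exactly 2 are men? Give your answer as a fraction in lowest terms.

175/422

Work in counts. Selections with at least one man: C(13,5) − C(7,5) = 1287 − 21 = 1266.
Of those, selections where exactly 2 are men: C(6,2)·C(7,3) = 15·35 = 525.
Conditional probability = 525/1266 = 175/422.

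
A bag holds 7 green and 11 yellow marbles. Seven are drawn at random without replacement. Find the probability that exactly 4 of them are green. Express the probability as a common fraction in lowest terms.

Total number of selections: C(18,7) = 31824.
Selections with exactly 4 green: choose 4 of the 7 green and 3 of the 11 yellow, C(7,4)·C(11,3) = 35·165 = 5775.
Probability = 5775/31824 = 1925/10608.

1925/10608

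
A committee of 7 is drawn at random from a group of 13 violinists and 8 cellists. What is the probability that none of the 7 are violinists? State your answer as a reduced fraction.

There are C(21,7) = 116280 possible selections.
Selections with no violinists (all cellists): C(8,7) = 8.
Probability = 8/116280 = 1/14535.

1/14535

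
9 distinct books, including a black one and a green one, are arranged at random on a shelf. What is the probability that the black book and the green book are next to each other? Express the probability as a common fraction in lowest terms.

There are 9! = 362880 arrangements.
Treat the black book and the green book as a block: 8! arrangements of the blocks × 2 orders within the block = 2·40320 = 80640.
Probability = 80640/362880 = 2/9.

2/9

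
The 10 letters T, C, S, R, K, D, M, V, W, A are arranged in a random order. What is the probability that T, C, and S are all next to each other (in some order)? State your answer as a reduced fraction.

There are 10! = 3628800 arrangements.
Treat the three as one block: 8! placements × 3! orders within the block = 40320·6 = 241920.
Probability = 241920/3628800 = 1/15.

1/15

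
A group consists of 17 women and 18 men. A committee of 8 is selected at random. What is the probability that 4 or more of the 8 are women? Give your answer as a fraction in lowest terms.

Total selections: C(35,8) = 23535820.
Count the complement (fewer than 4 women): C(17,0)·C(18,8) + C(17,1)·C(18,7) + C(17,2)·C(18,6) + C(17,3)·C(18,5) = 43758 + 541008 + 2524704 + 5826240 = 8935710.
Probability = 1 − 8935710/23535820 = 14600110/23535820 = 12269/19778.

12269/19778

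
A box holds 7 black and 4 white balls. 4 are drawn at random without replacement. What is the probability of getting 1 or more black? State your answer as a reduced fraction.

329/330

There are C(11,4) = 330 ways to choose the 4.
The complement is all 4 are white: C(4,4) = 1.
Probability = 1 − 1/330 = 329/330.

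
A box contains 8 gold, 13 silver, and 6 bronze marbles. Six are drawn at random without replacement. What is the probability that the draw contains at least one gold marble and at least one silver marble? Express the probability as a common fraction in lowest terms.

10226/11385

There are C(27,6) = 296010 possible draws.
By inclusion-exclusion on the complements, draws missing all gold or all silver: C(19,6) + C(14,6) − C(6,6) = 27132 + 3003 − 1 = 30134.
So draws with at least one of each: 296010 − 30134 = 265876, probability 265876/296010 = 10226/11385.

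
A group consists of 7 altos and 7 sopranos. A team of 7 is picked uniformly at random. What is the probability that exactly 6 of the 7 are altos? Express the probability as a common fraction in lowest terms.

There are C(14,7) = 3432 ways to choose 7 from 14.
Selections with exactly 6 altos: choose 6 of the 7 altos and 1 of the 7 sopranos, C(7,6)·C(7,1) = 7·7 = 49.
Probability = 49/3432.

49/3432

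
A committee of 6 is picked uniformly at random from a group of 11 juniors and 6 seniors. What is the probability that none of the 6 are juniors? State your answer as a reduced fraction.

There are C(17,6) = 12376 possible selections.
Selections with no juniors (all seniors): C(6,6) = 1.
Probability = 1/12376.

1/12376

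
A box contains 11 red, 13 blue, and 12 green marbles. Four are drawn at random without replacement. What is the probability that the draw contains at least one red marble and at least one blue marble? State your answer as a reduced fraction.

689/1071

There are C(36,4) = 58905 possible draws.
By inclusion-exclusion on the complements, draws missing all red or all blue: C(25,4) + C(23,4) − C(12,4) = 12650 + 8855 − 495 = 21010.
So draws with at least one of each: 58905 − 21010 = 37895, probability 37895/58905 = 689/1071.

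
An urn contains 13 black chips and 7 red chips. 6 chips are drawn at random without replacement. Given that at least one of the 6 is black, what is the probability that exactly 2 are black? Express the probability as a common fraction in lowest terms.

210/2981

Work in counts. Selections with at least one black: C(20,6) − C(7,6) = 38760 − 7 = 38753.
Of those, selections where exactly 2 are black: C(13,2)·C(7,4) = 78·35 = 2730.
Conditional probability = 2730/38753 = 210/2981.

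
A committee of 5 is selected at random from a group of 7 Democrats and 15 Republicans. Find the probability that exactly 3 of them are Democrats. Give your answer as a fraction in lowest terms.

The sample space is all 5-subsets of the 22: C(22,5) = 26334.
Selections with exactly 3 Democrats: choose 3 of the 7 Democrats and 2 of the 15 Republicans, C(7,3)·C(15,2) = 35·105 = 3675.
Probability = 3675/26334 = 175/1254.

175/1254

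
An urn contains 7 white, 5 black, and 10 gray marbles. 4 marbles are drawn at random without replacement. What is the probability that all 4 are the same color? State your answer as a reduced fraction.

50/1463

There are C(22,4) = 7315 ways to draw 4 marbles.
All same color: C(7,4) + C(5,4) + C(10,4) = 35 + 5 + 210 = 250.
Probability = 250/7315 = 50/1463.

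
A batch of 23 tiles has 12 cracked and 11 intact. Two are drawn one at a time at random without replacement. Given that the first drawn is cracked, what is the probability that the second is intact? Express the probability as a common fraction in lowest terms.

After removing one cracked, 22 remain: 11 cracked and 11 intact.
So the probability the next is intact is 11/22 = 1/2.

1/2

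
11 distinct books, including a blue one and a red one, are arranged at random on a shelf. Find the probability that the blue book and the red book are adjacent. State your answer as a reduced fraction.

2/11

There are 11! = 39916800 arrangements.
Treat the blue book and the red book as a block: 10! arrangements of the blocks × 2 orders within the block = 2·3628800 = 7257600.
Probability = 7257600/39916800 = 2/11.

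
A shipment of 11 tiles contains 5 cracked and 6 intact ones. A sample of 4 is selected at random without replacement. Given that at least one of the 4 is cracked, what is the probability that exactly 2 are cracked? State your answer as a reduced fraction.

10/21

Work in counts. Selections with at least one cracked: C(11,4) − C(6,4) = 330 − 15 = 315.
Of those, selections where exactly 2 are cracked: C(5,2)·C(6,2) = 10·15 = 150.
Conditional probability = 150/315 = 10/21.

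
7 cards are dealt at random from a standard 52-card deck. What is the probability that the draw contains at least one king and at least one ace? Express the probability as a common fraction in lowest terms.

There are C(52,7) = 133784560 possible draws.
By inclusion-exclusion on the complements, draws missing all kings or all aces: C(48,7) + C(48,7) − C(44,7) = 73629072 + 73629072 − 38320568 = 108937576.
So draws with at least one of each: 133784560 − 108937576 = 24846984, probability 24846984/133784560 = 3105873/16723070.

3105873/16723070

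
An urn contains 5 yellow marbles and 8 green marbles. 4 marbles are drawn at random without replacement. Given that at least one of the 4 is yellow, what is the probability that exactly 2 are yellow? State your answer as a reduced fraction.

56/129

Work in counts. Selections with at least one yellow: C(13,4) − C(8,4) = 715 − 70 = 645.
Of those, selections where exactly 2 are yellow: C(5,2)·C(8,2) = 10·28 = 280.
Conditional probability = 280/645 = 56/129.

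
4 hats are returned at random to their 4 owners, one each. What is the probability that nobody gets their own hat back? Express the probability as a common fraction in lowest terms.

There are 4! = 24 assignments.
By inclusion-exclusion, assignments with no fixed points: C(4,0)·4! − C(4,1)·3! + C(4,2)·2! − C(4,3)·1! + C(4,4)·0! = 9.
Probability = 9/24 = 3/8.

3/8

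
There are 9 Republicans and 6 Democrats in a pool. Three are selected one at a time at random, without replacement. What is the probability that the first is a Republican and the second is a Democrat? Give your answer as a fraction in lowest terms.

Multiply the conditional probabilities at each draw: 9/15 · 6/14 = 54/210 = 9/35.

9/35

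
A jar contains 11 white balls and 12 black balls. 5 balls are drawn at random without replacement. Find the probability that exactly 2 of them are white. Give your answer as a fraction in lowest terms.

There are C(23,5) = 33649 ways to choose 5 from 23.
Selections with exactly 2 white: choose 2 of the 11 white and 3 of the 12 black, C(11,2)·C(12,3) = 55·220 = 12100.
Probability = 12100/33649 = 1100/3059.

1100/3059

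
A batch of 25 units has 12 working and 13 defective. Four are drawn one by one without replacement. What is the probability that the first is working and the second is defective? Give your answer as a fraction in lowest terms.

13/50

Multiply the conditional probabilities at each draw: 12/25 · 13/24 = 156/600 = 13/50.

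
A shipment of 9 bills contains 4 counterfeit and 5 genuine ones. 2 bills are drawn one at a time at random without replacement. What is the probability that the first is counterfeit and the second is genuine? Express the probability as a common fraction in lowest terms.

5/18

Multiply the conditional probabilities at each draw: 4/9 · 5/8 = 20/72 = 5/18.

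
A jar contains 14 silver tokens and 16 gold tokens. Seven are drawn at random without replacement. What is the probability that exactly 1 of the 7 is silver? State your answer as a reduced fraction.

1078/19575

Total number of selections: C(30,7) = 2035800.
Selections with exactly 1 silver: choose 1 of the 14 silver and 6 of the 16 gold, C(14,1)·C(16,6) = 14·8008 = 112112.
Probability = 112112/2035800 = 1078/19575.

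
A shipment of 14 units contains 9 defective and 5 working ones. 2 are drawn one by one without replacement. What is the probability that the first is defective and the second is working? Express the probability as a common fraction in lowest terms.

Multiply the conditional probabilities at each draw: 9/14 · 5/13 = 45/182.

45/182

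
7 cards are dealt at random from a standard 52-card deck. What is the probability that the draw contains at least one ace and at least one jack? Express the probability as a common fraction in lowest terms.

There are C(52,7) = 133784560 possible draws.
By inclusion-exclusion on the complements, draws missing all aces or all jacks: C(48,7) + C(48,7) − C(44,7) = 73629072 + 73629072 − 38320568 = 108937576.
So draws with at least one of each: 133784560 − 108937576 = 24846984, probability 24846984/133784560 = 3105873/16723070.

3105873/16723070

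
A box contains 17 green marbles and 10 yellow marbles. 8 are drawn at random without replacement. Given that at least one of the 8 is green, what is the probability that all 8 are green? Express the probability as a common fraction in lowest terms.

Work in counts. Selections with at least one green: C(27,8) − C(10,8) = 2220075 − 45 = 2220030.
Of those, selections where all 8 are green: C(17,8) = 24310.
Conditional probability = 24310/2220030 = 143/13059.

143/13059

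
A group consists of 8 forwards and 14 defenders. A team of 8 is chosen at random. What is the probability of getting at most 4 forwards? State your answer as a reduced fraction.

5395/5814

There are C(22,8) = 319770 ways to choose the 8.
Favorable selections (at most 4 forwards): C(8,0)·C(14,8) + C(8,1)·C(14,7) + C(8,2)·C(14,6) + C(8,3)·C(14,5) + C(8,4)·C(14,4) = 3003 + 27456 + 84084 + 112112 + 70070 = 296725.
Probability = 296725/319770 = 5395/5814.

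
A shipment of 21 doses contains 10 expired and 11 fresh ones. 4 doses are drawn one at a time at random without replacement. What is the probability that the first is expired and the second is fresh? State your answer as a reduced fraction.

Multiply the conditional probabilities at each draw: 10/21 · 11/20 = 110/420 = 11/42.

11/42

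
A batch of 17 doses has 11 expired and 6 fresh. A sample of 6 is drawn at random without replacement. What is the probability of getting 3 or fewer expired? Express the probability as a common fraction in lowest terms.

Total selections: C(17,6) = 12376.
Favorable selections (3 or fewer expired): C(11,0)·C(6,6) + C(11,1)·C(6,5) + C(11,2)·C(6,4) + C(11,3)·C(6,3) = 1 + 66 + 825 + 3300 = 4192.
Probability = 4192/12376 = 524/1547.

524/1547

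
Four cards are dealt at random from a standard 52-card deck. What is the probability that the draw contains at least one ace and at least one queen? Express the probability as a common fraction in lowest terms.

1332/20825

There are C(52,4) = 270725 possible draws.
By inclusion-exclusion on the complements, draws missing all aces or all queens: C(48,4) + C(48,4) − C(44,4) = 194580 + 194580 − 135751 = 253409.
So draws with at least one of each: 270725 − 253409 = 17316, probability 17316/270725 = 1332/20825.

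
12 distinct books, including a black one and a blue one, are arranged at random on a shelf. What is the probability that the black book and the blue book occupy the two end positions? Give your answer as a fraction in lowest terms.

1/66

There are 12! = 479001600 arrangements.
Place the black book and the blue book at the ends in 2 ways, arrange the remaining 10 in 10! = 3628800 ways: 2·3628800 = 7257600.
Probability = 7257600/479001600 = 1/66.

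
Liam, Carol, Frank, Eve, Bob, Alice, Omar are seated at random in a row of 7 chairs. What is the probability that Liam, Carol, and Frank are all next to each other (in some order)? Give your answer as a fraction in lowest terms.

1/7

There are 7! = 5040 arrangements.
Treat the three as one block: 5! placements × 3! orders within the block = 120·6 = 720.
Probability = 720/5040 = 1/7.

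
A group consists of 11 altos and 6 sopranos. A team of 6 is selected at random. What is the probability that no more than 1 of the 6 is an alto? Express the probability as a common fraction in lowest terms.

Total selections: C(17,6) = 12376.
Favorable selections (no more than 1 alto): C(11,0)·C(6,6) + C(11,1)·C(6,5) = 1 + 66 = 67.
Probability = 67/12376.

67/12376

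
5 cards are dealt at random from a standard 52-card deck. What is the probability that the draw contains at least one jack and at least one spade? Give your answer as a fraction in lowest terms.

229297/866320

There are C(52,5) = 2598960 possible draws.
By inclusion-exclusion on the complements, draws missing all jacks or all spades: C(48,5) + C(39,5) − C(36,5) = 1712304 + 575757 − 376992 = 1911069.
So draws with at least one of each: 2598960 − 1911069 = 687891, probability 687891/2598960 = 229297/866320.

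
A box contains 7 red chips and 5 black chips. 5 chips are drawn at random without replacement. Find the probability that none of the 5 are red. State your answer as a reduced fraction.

1/792

There are C(12,5) = 792 possible selections.
Selections with no red (all black): C(5,5) = 1.
Probability = 1/792.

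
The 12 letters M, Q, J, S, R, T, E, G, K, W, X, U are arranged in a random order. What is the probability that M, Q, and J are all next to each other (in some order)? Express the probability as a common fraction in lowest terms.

There are 12! = 479001600 arrangements.
Treat the three as one block: 10! placements × 3! orders within the block = 3628800·6 = 21772800.
Probability = 21772800/479001600 = 1/22.

1/22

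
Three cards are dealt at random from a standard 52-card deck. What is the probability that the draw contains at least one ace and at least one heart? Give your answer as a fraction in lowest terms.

There are C(52,3) = 22100 possible draws.
By inclusion-exclusion on the complements, draws missing all aces or all hearts: C(48,3) + C(39,3) − C(36,3) = 17296 + 9139 − 7140 = 19295.
So draws with at least one of each: 22100 − 19295 = 2805, probability 2805/22100 = 33/260.

33/260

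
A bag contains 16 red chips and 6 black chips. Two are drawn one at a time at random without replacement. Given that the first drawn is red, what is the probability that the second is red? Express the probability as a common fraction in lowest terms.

5/7

After removing one red, 21 remain: 15 red and 6 black.
So the probability the next is red is 15/21 = 5/7.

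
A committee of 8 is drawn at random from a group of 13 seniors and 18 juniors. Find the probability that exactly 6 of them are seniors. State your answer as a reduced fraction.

748/22475

There are C(31,8) = 7888725 ways to choose 8 from 31.
Selections with exactly 6 seniors: choose 6 of the 13 seniors and 2 of the 18 juniors, C(13,6)·C(18,2) = 1716·153 = 262548.
Probability = 262548/7888725 = 748/22475.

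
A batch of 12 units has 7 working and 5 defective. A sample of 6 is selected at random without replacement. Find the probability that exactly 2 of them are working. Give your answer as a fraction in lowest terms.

5/44

The sample space is all 6-subsets of the 12: C(12,6) = 924.
Selections with exactly 2 working: choose 2 of the 7 working and 4 of the 5 defective, C(7,2)·C(5,4) = 21·5 = 105.
Probability = 105/924 = 5/44.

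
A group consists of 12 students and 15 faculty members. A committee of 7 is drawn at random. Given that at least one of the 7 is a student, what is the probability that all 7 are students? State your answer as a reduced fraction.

Work in counts. Selections with at least one student: C(27,7) − C(15,7) = 888030 − 6435 = 881595.
Of those, selections where all 7 are students: C(12,7) = 792.
Conditional probability = 792/881595 = 8/8905.

8/8905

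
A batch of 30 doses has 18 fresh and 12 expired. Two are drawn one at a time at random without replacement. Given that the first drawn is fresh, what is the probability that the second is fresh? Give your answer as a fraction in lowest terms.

After removing one fresh, 29 remain: 17 fresh and 12 expired.
So the probability the next is fresh is 17/29.

17/29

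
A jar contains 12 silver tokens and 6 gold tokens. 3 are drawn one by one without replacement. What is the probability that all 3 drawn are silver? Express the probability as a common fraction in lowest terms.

55/204

Multiply the conditional probabilities at each draw: 12/18 · 11/17 · 10/16 = 1320/4896 = 55/204.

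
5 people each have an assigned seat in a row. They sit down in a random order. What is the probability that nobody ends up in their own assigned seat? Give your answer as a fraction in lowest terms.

11/30

There are 5! = 120 seatings.
By inclusion-exclusion, seatings with no fixed points: C(5,0)·5! − C(5,1)·4! + C(5,2)·3! − C(5,3)·2! + C(5,4)·1! − C(5,5)·0! = 44.
Probability = 44/120 = 11/30.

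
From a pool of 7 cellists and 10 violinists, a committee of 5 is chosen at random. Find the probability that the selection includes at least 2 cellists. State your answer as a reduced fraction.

Total selections: C(17,5) = 6188.
Count the complement (fewer than 2 cellists): C(7,0)·C(10,5) + C(7,1)·C(10,4) = 252 + 1470 = 1722.
Probability = 1 − 1722/6188 = 4466/6188 = 319/442.

319/442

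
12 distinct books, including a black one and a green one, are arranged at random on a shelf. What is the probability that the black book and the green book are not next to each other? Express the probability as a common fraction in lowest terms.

There are 12! = 479001600 arrangements.
Arrangements with the black book and the green book adjacent: 2·11! = 79833600.
So not adjacent: 479001600 − 79833600 = 399168000, probability 399168000/479001600 = 5/6.

5/6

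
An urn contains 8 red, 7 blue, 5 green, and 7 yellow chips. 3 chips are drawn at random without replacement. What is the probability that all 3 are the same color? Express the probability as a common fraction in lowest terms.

136/2925

There are C(27,3) = 2925 ways to draw 3 chips.
All same color: C(8,3) + C(7,3) + C(5,3) + C(7,3) = 56 + 35 + 10 + 35 = 136.
Probability = 136/2925.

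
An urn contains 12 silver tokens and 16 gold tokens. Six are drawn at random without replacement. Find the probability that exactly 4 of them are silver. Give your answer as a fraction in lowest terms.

The sample space is all 6-subsets of the 28: C(28,6) = 376740.
Selections with exactly 4 silver: choose 4 of the 12 silver and 2 of the 16 gold, C(12,4)·C(16,2) = 495·120 = 59400.
Probability = 59400/376740 = 330/2093.

330/2093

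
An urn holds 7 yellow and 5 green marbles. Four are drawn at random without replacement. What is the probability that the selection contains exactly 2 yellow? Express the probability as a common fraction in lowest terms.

14/33

Total number of selections: C(12,4) = 495.
Selections with exactly 2 yellow: choose 2 of the 7 yellow and 2 of the 5 green, C(7,2)·C(5,2) = 21·10 = 210.
Probability = 210/495 = 14/33.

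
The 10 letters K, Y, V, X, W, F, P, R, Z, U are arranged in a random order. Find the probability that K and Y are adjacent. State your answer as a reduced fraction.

There are 10! = 3628800 arrangements.
Treat K and Y as a block: 9! arrangements of the blocks × 2 orders within the block = 2·362880 = 725760.
Probability = 725760/3628800 = 1/5.

1/5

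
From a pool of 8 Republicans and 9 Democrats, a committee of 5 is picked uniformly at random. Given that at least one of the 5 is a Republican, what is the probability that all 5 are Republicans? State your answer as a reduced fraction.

4/433

Work in counts. Selections with at least one Republican: C(17,5) − C(9,5) = 6188 − 126 = 6062.
Of those, selections where all 5 are Republicans: C(8,5) = 56.
Conditional probability = 56/6062 = 4/433.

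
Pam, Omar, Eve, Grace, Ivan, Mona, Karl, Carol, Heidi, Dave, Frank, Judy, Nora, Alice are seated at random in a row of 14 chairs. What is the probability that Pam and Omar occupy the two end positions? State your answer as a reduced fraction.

1/91

There are 14! = 87178291200 arrangements.
Place Pam and Omar at the ends in 2 ways, arrange the remaining 12 in 12! = 479001600 ways: 2·479001600 = 958003200.
Probability = 958003200/87178291200 = 1/91.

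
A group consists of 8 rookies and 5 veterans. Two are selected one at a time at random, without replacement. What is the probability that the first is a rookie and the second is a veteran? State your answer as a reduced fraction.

Multiply the conditional probabilities at each draw: 8/13 · 5/12 = 40/156 = 10/39.

10/39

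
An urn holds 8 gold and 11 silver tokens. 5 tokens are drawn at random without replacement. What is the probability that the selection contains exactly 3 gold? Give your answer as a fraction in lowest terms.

770/2907

The sample space is all 5-subsets of the 19: C(19,5) = 11628.
Selections with exactly 3 gold: choose 3 of the 8 gold and 2 of the 11 silver, C(8,3)·C(11,2) = 56·55 = 3080.
Probability = 3080/11628 = 770/2907.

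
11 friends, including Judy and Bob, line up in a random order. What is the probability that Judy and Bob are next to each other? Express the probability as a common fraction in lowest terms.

There are 11! = 39916800 arrangements.
Treat Judy and Bob as a block: 10! arrangements of the blocks × 2 orders within the block = 2·3628800 = 7257600.
Probability = 7257600/39916800 = 2/11.

2/11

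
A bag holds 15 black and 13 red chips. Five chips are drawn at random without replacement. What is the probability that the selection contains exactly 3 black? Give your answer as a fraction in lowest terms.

13/36

The sample space is all 5-subsets of the 28: C(28,5) = 98280.
Selections with exactly 3 black: choose 3 of the 15 black and 2 of the 13 red, C(15,3)·C(13,2) = 455·78 = 35490.
Probability = 35490/98280 = 13/36.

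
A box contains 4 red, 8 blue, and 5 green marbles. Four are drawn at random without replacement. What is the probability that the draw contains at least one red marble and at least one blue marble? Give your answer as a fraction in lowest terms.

386/595

There are C(17,4) = 2380 possible draws.
By inclusion-exclusion on the complements, draws missing all red or all blue: C(13,4) + C(9,4) − C(5,4) = 715 + 126 − 5 = 836.
So draws with at least one of each: 2380 − 836 = 1544, probability 1544/2380 = 386/595.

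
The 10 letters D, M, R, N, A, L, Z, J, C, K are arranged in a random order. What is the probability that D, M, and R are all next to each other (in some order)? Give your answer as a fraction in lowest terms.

1/15

There are 10! = 3628800 arrangements.
Treat the three as one block: 8! placements × 3! orders within the block = 40320·6 = 241920.
Probability = 241920/3628800 = 1/15.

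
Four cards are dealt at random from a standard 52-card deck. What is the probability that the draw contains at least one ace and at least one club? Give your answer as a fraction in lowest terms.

There are C(52,4) = 270725 possible draws.
By inclusion-exclusion on the complements, draws missing all aces or all clubs: C(48,4) + C(39,4) − C(36,4) = 194580 + 82251 − 58905 = 217926.
So draws with at least one of each: 270725 − 217926 = 52799, probability 52799/270725.

52799/270725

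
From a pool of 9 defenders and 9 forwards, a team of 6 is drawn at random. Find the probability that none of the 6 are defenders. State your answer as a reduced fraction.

1/221

There are C(18,6) = 18564 possible selections.
Selections with no defenders (all forwards): C(9,6) = 84.
Probability = 84/18564 = 1/221.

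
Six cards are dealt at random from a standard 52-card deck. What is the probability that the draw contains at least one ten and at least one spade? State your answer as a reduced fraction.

There are C(52,6) = 20358520 possible draws.
By inclusion-exclusion on the complements, draws missing all tens or all spades: C(48,6) + C(39,6) − C(36,6) = 12271512 + 3262623 − 1947792 = 13586343.
So draws with at least one of each: 20358520 − 13586343 = 6772177, probability 6772177/20358520.

6772177/20358520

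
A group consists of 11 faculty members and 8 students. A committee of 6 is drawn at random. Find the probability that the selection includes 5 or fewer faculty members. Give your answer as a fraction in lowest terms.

There are C(19,6) = 27132 ways to choose the 6.
Favorable selections (5 or fewer faculty members): C(11,0)·C(8,6) + C(11,1)·C(8,5) + C(11,2)·C(8,4) + C(11,3)·C(8,3) + C(11,4)·C(8,2) + C(11,5)·C(8,1) = 28 + 616 + 3850 + 9240 + 9240 + 3696 = 26670.
Probability = 26670/27132 = 635/646.

635/646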